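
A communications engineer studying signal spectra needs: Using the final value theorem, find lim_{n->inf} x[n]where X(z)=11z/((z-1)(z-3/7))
Final value theorem: lim x[n]=lim_{z->1} (z-1)*X(z)
(z-1)*X(z)=11z/(z-3/7)
As z->1: 11/(1 - 3/7)=11/(4/7)=77/4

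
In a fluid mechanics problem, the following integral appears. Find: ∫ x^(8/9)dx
Power rule: ∫ x^(8/9) dx = x^(17/9)/(17/9) + C

Answer: (9/17)·x^(17/9) + C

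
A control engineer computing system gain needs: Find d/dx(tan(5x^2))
Chain rule: d/dx[tan(u)] = sec²(u)·u' where u = 5x^2
u' = 10x

Answer: 10x·sec²(5x^2)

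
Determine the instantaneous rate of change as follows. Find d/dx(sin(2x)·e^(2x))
Product rule: (fg)' = f'g+fg'
f = sin(2x), f' = 2·cos(2x)
g = e^(2x), g' = 2·e^(2x)

Answer: 2·cos(2x)·e^(2x)+2·sin(2x)·e^(2x)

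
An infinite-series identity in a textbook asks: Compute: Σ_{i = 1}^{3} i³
Using formula: Σ i^3=[n(n+1)/2]²=[3·4/2]²=36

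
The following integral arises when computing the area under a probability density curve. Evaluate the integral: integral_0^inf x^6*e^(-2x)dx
This is a Gamma integral. Substitute u=2x (du=2 dx):
integral_0^inf x^6 * e^(-2x) dx=(1/2^7) integral_0^inf u^6 * e^(-u) du
=Gamma(7)/2^7=6!/2^7=720/128

Answer: 45/8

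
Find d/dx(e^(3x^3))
Chain rule: d/dx[e^u] = e^u · u' where u = 3x^3
u' = 9x^2

Answer: 9x^2·e^(3x^3)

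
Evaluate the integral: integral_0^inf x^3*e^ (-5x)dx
This is a Gamma integral. Substitute u = 5x (du = 5 dx):
integral_0^inf x^3 * e^(-5x) dx = (1/5^4) integral_0^inf u^3 * e^(-u) du
= Gamma(4)/5^4 = 3!/5^4 = 6/625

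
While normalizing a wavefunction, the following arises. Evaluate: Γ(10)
Γ(n) = (n-1)! for positive integers
Γ(10) = 9! = 362880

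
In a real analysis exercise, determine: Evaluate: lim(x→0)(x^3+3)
Polynomial is continuous, so substitute x=0:
1·0^3+3=3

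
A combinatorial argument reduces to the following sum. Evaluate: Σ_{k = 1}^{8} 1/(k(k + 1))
Partial fractions: 1/(k(k + 1)) = 1/k - 1/(k + 1)
Telescoping sum: 1(1 - 1/9) = 1·8/9

Answer: 8/9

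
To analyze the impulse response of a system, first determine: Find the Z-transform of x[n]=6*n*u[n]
Z{n*u[n]}=z/(z-1)^2
By linearity: Z{6*n*u[n]}=6z/(z-1)^2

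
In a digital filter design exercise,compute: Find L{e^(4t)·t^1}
First shifting: L{e^(at)f(t)}=F(s-a)
L{t^1}=1/s^2
Shift s → s-4: 1/(s-4)^2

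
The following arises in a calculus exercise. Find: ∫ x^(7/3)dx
Power rule: ∫ x^(7/3) dx = x^(10/3)/(10/3) + C

Answer: (3/10)·x^(10/3) + C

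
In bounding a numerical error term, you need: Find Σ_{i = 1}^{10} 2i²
=2·n(n+1)(2n+1)/6=2·10·11·21/6=770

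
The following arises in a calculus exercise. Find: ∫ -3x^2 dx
Using power rule: ∫ -3x^2 dx = -3/3 x^3+C = -x^3+C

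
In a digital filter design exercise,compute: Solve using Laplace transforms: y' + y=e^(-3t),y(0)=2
Take L: sY - 2+Y = 1/(s+3)
Y(s+1) = 1/(s+3)+2
Y = 1/((s+3)(s+1))+2/(s+1)
Partial fractions: 1/((s+3)(s+1)) = -(1/2)/(s+3)+(1/2)/(s+1)
So Y = -(1/2)/(s+3)+(5/2)/(s+1)
Inverse Laplace transform (L^(-1){1/(s+3)} = e^(-3t), L^(-1){1/(s+1)} = e^(-t)):

Answer: y(t) = (-1/2)·e^(-3t)+(5/2)·e^(-t)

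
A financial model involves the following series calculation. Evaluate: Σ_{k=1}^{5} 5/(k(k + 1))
Partial fractions: 5/(k(k+1)) = 5/k - 5/(k+1)
Telescoping sum: 5(1-1/6) = 5·5/6

Answer: 25/6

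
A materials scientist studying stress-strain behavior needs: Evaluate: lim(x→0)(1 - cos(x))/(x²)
Using 1-cos(u) ≈ u²/2 for small u:
(1-cos(x)) ≈ (x)²/2 = 1x²/2
So limit = 1/(2·1) = 1/2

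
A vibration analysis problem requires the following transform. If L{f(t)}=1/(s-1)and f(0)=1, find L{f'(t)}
L{f'(t)}=s·F(s) - f(0)=s/(s-1)-1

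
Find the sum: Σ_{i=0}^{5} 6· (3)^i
Geometric series: S=a(1 - r^n)/(1 - r)
a=6, r=3, n=6
S=6(1-729)/-2=2184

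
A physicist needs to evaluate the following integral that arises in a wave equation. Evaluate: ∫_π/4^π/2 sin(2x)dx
Antiderivative: -cos(2x)/2
Evaluate at bounds: [-cos(2·π/2)/2] - [-cos(2·π/4)/2]
=(-(-1)+(0))/2=1/2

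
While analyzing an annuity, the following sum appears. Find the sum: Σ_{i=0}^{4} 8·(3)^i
Geometric series: S = a(1 - r^n)/(1 - r)
a = 8, r = 3, n = 5
S = 8(1-243)/-2 = 968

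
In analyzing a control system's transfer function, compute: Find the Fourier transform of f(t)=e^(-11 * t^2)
The Fourier transform of a Gaussian e^(-a * t^2) is sqrt(pi/a) * e^(-omega^2/(4a)).
With a = 11: F(omega) = sqrt(pi/11) * e^(-omega^2/44)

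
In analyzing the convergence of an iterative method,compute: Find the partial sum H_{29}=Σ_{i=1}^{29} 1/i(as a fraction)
H_29 = 1+1/2+1/3+...+1/29
= 9227046511387/2329089562800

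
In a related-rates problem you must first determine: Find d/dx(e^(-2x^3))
Chain rule: d/dx[e^u]=e^u · u' where u=-2x^3
u'=-6x^2

Answer: -6x^2·e^(-2x^3)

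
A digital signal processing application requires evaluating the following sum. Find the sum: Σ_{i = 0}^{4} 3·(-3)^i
Geometric series: S=a(1 - r^n)/(1 - r)
a=3, r=-3, n=5
S=3(1+243)/4=183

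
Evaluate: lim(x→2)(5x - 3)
Polynomial is continuous, so substitute x = 2:
5·2-3 = 7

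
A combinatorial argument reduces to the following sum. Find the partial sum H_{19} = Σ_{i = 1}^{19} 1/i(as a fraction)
H_19=1+1/2+1/3+...+1/19
=275295799/77597520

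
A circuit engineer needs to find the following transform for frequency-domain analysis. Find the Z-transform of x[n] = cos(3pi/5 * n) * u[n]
Z{cos(w0*n)*u[n]}=z(z - cos(w0))/(z^2-2z*cos(w0)+1)
With w0=3pi/5: X(z)=z(z - cos(3pi/5))/(z^2-2z*cos(3pi/5)+1)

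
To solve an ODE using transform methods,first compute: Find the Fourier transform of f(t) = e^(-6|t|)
Using the standard pair: F{e^(-a|t|)}=2a/(a^2 + omega^2)
With a=6: F(omega)=12/(36 + omega^2)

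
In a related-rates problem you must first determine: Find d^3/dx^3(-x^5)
Apply power rule 3 times:
d^1: -5x^4
d^2: -20x^3
d^3: -60x^2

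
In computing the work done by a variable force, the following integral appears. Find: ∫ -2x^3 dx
Using power rule: ∫ -2x^3 dx=-2/4 x^4+C=(-1/2)x^4+C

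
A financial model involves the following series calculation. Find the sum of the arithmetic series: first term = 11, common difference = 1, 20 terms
Last term: a_n = 11 + (20 - 1)·1 = 30
Sum = n(a_1 + a_n)/2 = 20(11 + 30)/2 = 410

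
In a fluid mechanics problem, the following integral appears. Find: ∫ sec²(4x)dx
Since d/dx[tan(4x)]=4sec²(4x), integral=tan(4x)/4 + C

Answer: (1/4)tan(4x) + C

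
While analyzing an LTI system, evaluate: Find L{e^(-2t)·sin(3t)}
First shifting: L{e^(at)f(t)}=F(s-a)
L{sin(3t)}=3/(s² + 9)
Shift: 3/((s + 2)² + 9)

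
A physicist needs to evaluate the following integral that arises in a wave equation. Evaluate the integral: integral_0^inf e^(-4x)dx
integral_0^inf e^(-4x) dx = [-1/4*e^(-4x)]_0^inf
= 0 - (-1/4) = 1/4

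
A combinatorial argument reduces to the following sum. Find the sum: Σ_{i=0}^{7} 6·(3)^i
Geometric series: S = a(1 - r^n)/(1 - r)
a = 6, r = 3, n = 8
S = 6(1 - 6561)/-2 = 19680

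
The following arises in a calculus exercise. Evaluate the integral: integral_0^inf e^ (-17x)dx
integral_0^inf e^(-17x) dx = [-1/17*e^(-17x)]_0^inf
= 0 - (-1/17) = 1/17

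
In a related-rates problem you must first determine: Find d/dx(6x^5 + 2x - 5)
Power rule: d/dx(ax^n) = n·a·x^(n-1)
Term by term: 30·x^4 + 2

Answer: 30x^4 + 2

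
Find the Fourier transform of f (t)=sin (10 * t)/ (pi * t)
sin(W * t)/(pi * t) = (W/pi) * sinc(W * t/pi) is the impulse response of the ideal low-pass filter with cutoff W (here W = 10).
Its Fourier transform is a rectangular function:
F(omega) = 1 for |omega| < 10, 0 otherwise

Answer: rect(omega/20) [i.e., 1 for |omega| < 10, 0 otherwise]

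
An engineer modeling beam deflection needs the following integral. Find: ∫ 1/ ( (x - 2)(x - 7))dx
Partial fractions: 1/((x-2)(x-7)) = A/(x-2)+B/(x-7)
A = -1/5, B = 1/5
∫ [-1/5· 1/(x-2)+1/5· 1/(x-7)] dx
= (1/5)[ln|x-7| - ln|x-2|]+C

Answer: (1/5)·ln|(x-7)/(x-2)|+C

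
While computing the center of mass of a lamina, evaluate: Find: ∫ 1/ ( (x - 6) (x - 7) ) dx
Partial fractions: 1/((x-6)(x-7))=A/(x-6)+B/(x-7)
A=-1, B=1
∫ [-1· 1/(x-6)+1· 1/(x-7)] dx
=(1)[ln|x-7| - ln|x-6|]+C

Answer: ln|(x-7)/(x-6)|+C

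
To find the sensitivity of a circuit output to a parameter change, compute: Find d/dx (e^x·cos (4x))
Product rule: (fg)' = f'g+fg'
f = e^x, f' = e^x
g = cos(4x), g' = -4·sin(4x)

Answer: e^x·cos(4x)-4·e^x·sin(4x)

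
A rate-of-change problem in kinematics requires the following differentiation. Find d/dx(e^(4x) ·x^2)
Product rule: (fg)' = f'g+fg'
f = e^(4x), f' = 4·e^(4x)
g = x^2, g' = 2x

Answer: 4·e^(4x)·x^2+2·e^(4x)·x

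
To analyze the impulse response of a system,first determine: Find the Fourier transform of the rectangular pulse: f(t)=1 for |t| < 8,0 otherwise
F(omega)=integral from -8 to 8 of e^(-j*omega*t) dt
=2*sin(8*omega)/omega=16*sinc(8*omega/pi)

Answer: 2*sin(8*omega)/omega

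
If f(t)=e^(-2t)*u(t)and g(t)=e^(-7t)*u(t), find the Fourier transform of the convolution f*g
By the convolution theorem: F{f * g}=F(omega) * G(omega)
F(omega)=1/(2 + j * omega), G(omega)=1/(7 + j * omega)
F{f * g}=1/((2 + j * omega)(7 + j * omega))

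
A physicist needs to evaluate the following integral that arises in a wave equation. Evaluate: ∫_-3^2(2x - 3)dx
Step 1: Find antiderivative F(x) = x^2-3x
Step 2: F(2) - F(-3) = -2 - (18) = -20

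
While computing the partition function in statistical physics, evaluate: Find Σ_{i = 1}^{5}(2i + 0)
= 2·Σ i + 0·5 = 2·15 + 0 = 30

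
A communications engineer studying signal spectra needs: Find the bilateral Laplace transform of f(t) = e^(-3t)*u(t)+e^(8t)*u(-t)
For e^(-3t)*u(t): L=1/(s + 3), Re(s) > -3
For e^(8t)*u(-t): L=-1/(s-8), Re(s) < 8
Combined: F(s)=1/(s + 3) - 1/(s-8), -3 < Re(s) < 8

Answer: 1/(s + 3) - 1/(s-8), ROC: -3 < Re(s) < 8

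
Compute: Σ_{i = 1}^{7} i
Using formula: Σ i^1=n(n+1)/2=7·8/2=28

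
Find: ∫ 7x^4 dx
Using power rule: ∫ 7x^4 dx = 7/5 x^5+C = (7/5)x^5+C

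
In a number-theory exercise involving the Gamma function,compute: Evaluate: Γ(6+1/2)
Γ(n+1/2) = (2n)!√π/(4^n·n!)
= 479001600√π/(4096·720) = (10395/64)·√π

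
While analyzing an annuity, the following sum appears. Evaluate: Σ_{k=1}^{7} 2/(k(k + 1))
Partial fractions: 2/(k(k+1)) = 2/k - 2/(k+1)
Telescoping sum: 2(1-1/8) = 2·7/8

Answer: 7/4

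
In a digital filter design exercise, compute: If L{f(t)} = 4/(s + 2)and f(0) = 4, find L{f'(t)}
L{f'(t)}=s·F(s) - f(0)=4s/(s+2)-4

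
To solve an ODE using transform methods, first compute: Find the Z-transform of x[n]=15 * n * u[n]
Z{n*u[n]} = z/(z-1)^2
By linearity: Z{15*n*u[n]} = 15z/(z-1)^2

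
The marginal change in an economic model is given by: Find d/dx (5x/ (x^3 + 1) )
Quotient rule: (f/g)'=(f'g - fg')/g²
f=5x, f'=5
g=x^3 + 1, g'=3x^2

Answer: (5·(x^3 + 1) - 15x^3)/(x^3 + 1)²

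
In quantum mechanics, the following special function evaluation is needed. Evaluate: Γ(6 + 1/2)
Γ(n+1/2)=(2n)!√π/(4^n·n!)
=479001600√π/(4096·720)=(10395/64)·√π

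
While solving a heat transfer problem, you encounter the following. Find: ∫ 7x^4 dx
Using power rule: ∫ 7x^4 dx = 7/5 x^5 + C = (7/5)x^5 + C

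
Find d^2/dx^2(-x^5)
Apply power rule 2 times:
d^1: -5x^4
d^2: -20x^3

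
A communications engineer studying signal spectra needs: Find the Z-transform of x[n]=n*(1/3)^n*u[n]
Using the property Z{n * a^n * u[n]} = az/(z-a)^2
With a = 1/3: X(z) = (1/3)z/(z - 1/3)^2, |z| > 1/3

Answer: (1/3)z/(z - 1/3)^2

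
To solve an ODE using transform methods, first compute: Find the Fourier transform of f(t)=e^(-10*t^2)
The Fourier transform of a Gaussian e^(-a * t^2) is sqrt(pi/a) * e^(-omega^2/(4a)).
With a = 10: F(omega) = sqrt(pi/10) * e^(-omega^2/40)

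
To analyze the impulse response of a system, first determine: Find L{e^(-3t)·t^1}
First shifting: L{e^(at)f(t)} = F(s-a)
L{t^1} = 1/s^2
Shift s → s+3: 1/(s+3)^2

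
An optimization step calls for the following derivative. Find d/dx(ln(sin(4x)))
Chain rule: d/dx[ln(u)] = u'/u where u = sin(4x)
u' = 4cos(4x)

Answer: (4cos(4x))/(sin(4x))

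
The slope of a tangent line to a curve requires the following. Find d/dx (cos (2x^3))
Chain rule: d/dx[cos(u)] = -sin(u)·u' where u = 2x^3
u' = 6x^2

Answer: -6x^2·sin(2x^3)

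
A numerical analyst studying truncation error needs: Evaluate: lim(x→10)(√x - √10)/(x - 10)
Multiply by conjugate (√x+√10)/(√x+√10):
= (x - 10)/((x - 10)(√x+√10)) = 1/(√x+√10)
As x → 10: 1/(2√10)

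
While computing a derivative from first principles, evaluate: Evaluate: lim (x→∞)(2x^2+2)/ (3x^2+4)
Divide numerator and denominator by x^2:
lim (2+2/x^2)/(3+4/x^2) = 2/3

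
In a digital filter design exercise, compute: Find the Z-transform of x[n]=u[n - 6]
Using the time-shift property: Z{u[n-6]}=z^(-6) * z/(z-1)
=z^(-5)/(z-1)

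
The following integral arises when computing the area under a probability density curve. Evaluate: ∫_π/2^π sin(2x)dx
Antiderivative: -cos(2x)/2
Evaluate at bounds: [-cos(2·π)/2] - [-cos(2·π/2)/2]
=(-(1) + (-1))/2=-1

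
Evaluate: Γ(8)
Γ(n) = (n-1)! for positive integers
Γ(8) = 7! = 5040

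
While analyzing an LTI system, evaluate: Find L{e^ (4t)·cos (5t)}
First shifting: L{e^(at)f(t)}=F(s-a)
L{cos(5t)}=s/(s² + 25)
Shift: (s-4)/((s-4)² + 25)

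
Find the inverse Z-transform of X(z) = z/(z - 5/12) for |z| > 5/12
Standard pair: z/(z-a) <-> a^n * u[n] for causal signals
With a=5/12: x[n]=(5/12)^n * u[n]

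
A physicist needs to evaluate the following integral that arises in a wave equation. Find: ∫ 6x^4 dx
Using power rule: ∫ 6x^4 dx = 6/5 x^5+C = (6/5)x^5+C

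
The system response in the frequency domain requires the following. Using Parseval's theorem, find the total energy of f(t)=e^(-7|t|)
Parseval's theorem: E=integral |f(t)|^2 dt=(1/2pi) integral |F(omega)|^2 domega
E=integral_{-inf}^{inf} e^(-14|t|) dt=2*integral_0^inf e^(-14t) dt=2/(2*7)=1/7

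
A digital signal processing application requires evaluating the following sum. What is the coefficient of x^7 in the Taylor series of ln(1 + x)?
ln(1+x)=Σ (-1)^(n+1) x^n/n
Coefficient of x^7=(-1)^8/7=1/7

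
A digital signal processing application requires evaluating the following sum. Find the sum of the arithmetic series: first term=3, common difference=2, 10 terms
Last term: a_n=3 + (10 - 1)·2=21
Sum=n(a_1 + a_n)/2=10(3 + 21)/2=120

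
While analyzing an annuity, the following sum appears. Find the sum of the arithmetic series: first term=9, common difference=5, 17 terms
Last term: a_n=9+(17-1)·5=89
Sum=n(a_1+a_n)/2=17(9+89)/2=833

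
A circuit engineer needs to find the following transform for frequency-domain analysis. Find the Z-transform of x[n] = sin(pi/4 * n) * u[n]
Z{sin(w0*n)*u[n]} = z*sin(w0)/(z^2-2z*cos(w0)+1)
With w0 = pi/4: X(z) = z*sin(pi/4)/(z^2-2z*cos(pi/4)+1)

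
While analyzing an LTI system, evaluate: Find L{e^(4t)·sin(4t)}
First shifting: L{e^(at)f(t)}=F(s-a)
L{sin(4t)}=4/(s²+16)
Shift: 4/((s-4)²+16)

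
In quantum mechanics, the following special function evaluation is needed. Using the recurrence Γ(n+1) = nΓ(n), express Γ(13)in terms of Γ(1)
Γ(13) = 12Γ(12) = 12·11Γ(11) = ... = 12!·Γ(1) = 479001600·Γ(1)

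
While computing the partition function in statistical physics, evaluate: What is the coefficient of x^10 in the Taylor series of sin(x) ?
sin(x) has only odd powers. Coefficient of x^10=0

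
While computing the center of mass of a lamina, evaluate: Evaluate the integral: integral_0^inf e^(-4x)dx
integral_0^inf e^(-4x) dx=[-1/4*e^(-4x)]_0^inf
=0 - (-1/4)=1/4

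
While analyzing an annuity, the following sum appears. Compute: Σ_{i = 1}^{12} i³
Using formula: Σ i^3 = [n(n + 1)/2]² = [12·13/2]² = 6084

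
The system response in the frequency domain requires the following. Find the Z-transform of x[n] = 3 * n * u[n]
Z{n * u[n]}=z/(z-1)^2
By linearity: Z{3 * n * u[n]}=3z/(z-1)^2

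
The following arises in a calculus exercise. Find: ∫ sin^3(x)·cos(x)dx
Let u = sin(x), du = cos(x) dx
∫ u^3 du = u^4/4 + C

Answer: sin^4(x)/4 + C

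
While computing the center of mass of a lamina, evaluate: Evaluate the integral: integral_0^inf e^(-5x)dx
integral_0^inf e^(-5x) dx = [-1/5 * e^(-5x)]_0^inf
= 0 - (-1/5) = 1/5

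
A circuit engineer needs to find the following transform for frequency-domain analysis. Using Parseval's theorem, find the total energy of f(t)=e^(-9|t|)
Parseval's theorem: E=integral |f(t)|^2 dt=(1/2pi) integral |F(omega)|^2 domega
E=integral_{-inf}^{inf} e^(-18|t|) dt=2 * integral_0^inf e^(-18t) dt=2/(2 * 9)=1/9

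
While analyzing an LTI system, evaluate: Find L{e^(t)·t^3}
First shifting: L{e^(at)f(t)} = F(s-a)
L{t^3} = 6/s^4
Shift s → s-1: 6/(s-1)^4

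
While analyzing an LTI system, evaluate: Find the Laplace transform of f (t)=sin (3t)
L{sin(wt)} = w/(s²+w²)
L{sin(3t)} = 3/(s²+9)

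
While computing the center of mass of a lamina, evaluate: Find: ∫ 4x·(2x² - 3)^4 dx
Let u=2x² - 3, du=4x dx
∫ u^4 du=u^5/5 + C

Answer: (2x² - 3)^5/5 + C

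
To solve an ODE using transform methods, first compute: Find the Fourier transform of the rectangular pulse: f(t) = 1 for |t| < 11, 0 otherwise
F(omega) = integral from -11 to 11 of e^(-j * omega * t) dt
= 2 * sin(11 * omega)/omega = 22 * sinc(11 * omega/pi)

Answer: 2 * sin(11 * omega)/omega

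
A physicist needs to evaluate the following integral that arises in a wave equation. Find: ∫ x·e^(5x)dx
Integration by parts: u = x, dv = e^(5x) dx
du = dx, v = e^(5x)/5
= x·e^(5x)/5 - ∫ e^(5x)/5 dx
= x·e^(5x)/5 - e^(5x)/25 + C

Answer: e^(5x)(x/5 - 1/25) + C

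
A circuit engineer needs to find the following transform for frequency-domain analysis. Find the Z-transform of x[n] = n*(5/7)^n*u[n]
Using the property Z{n * a^n * u[n]} = az/(z-a)^2
With a = 5/7: X(z) = (5/7)z/(z - 5/7)^2, |z| > 5/7

Answer: (5/7)z/(z - 5/7)^2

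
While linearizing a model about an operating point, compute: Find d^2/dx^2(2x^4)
Apply power rule 2 times:
d^1: 8x^3
d^2: 24x^2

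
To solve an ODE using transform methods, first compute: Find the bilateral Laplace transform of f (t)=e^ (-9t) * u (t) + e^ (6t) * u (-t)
For e^(-9t)*u(t): L = 1/(s+9), Re(s) > -9
For e^(6t)*u(-t): L = -1/(s-6), Re(s) < 6
Combined: F(s) = 1/(s+9)-1/(s-6), -9 < Re(s) < 6

Answer: 1/(s+9)-1/(s-6), ROC: -9 < Re(s) < 6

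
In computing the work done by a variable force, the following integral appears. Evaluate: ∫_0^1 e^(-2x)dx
Antiderivative: (1/(-2))e^(-2x)
Evaluate: (1/(-2))(e^-2 - 1)

Answer: (e^-2 - 1)/(-2)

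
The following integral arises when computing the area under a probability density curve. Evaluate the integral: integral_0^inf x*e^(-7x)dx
This is a Gamma integral. Substitute u = 7x (du = 7 dx):
integral_0^inf x * e^(-7x) dx = (1/7^2) integral_0^inf u^1 * e^(-u) du
= Gamma(2)/7^2 = 1!/7^2 = 1/49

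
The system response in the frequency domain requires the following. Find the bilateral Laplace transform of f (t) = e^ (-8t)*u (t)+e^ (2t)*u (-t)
For e^(-8t) * u(t): L = 1/(s+8), Re(s) > -8
For e^(2t) * u(-t): L = -1/(s-2), Re(s) < 2
Combined: F(s) = 1/(s+8)-1/(s-2), -8 < Re(s) < 2

Answer: 1/(s+8)-1/(s-2), ROC: -8 < Re(s) < 2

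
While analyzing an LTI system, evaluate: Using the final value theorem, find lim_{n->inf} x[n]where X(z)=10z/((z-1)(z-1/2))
Final value theorem: lim x[n] = lim_{z->1} (z-1)*X(z)
(z-1)*X(z) = 10z/(z-1/2)
As z->1: 10/(1-1/2) = 10/(1/2) = 20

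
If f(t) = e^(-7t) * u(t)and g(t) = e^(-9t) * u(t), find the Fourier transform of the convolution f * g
By the convolution theorem: F{f*g} = F(omega)*G(omega)
F(omega) = 1/(7 + j*omega), G(omega) = 1/(9 + j*omega)
F{f*g} = 1/((7 + j*omega)(9 + j*omega))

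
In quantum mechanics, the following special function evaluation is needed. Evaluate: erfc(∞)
erfc(x)=1 - erf(x); erfc(∞)=1 - erf(∞)=1-1=0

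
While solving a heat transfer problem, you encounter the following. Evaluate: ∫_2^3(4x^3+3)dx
Step 1: Find antiderivative F(x) = x^4+3x
Step 2: F(3) - F(2) = 90 - (22) = 68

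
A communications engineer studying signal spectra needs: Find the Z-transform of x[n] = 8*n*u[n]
Z{n * u[n]} = z/(z-1)^2
By linearity: Z{8 * n * u[n]} = 8z/(z-1)^2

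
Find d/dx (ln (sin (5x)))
Chain rule: d/dx[ln(u)]=u'/u where u=sin(5x)
u'=5cos(5x)

Answer: (5cos(5x))/(sin(5x))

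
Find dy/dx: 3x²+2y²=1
Differentiate: 6x + 4y·(dy/dx) = 0
dy/dx = -6x/(4y) = -(3/2)·(x/y)

Answer: dy/dx = -(3/2)·(x/y)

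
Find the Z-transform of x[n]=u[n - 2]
Using the time-shift property: Z{u[n-2]} = z^(-2) * z/(z-1)
= z^(-1)/(z-1)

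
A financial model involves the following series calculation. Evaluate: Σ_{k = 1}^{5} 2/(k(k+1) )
Partial fractions: 2/(k(k+1))=2/k - 2/(k+1)
Telescoping sum: 2(1-1/6)=2·5/6

Answer: 5/3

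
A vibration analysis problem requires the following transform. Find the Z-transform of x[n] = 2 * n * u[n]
Z{n*u[n]} = z/(z-1)^2
By linearity: Z{2*n*u[n]} = 2z/(z-1)^2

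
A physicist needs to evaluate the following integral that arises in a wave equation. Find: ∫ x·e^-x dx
Integration by parts: u = x, dv = e^-x dx
du = dx, v = -e^-x
= -x·e^-x - ∫ -e^-x dx
= -x·e^-x - e^-x + C

Answer: -e^-x(x + 1) + C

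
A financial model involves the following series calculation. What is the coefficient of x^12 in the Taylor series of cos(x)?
cos(x) = Σ (-1)^k x^(2k)/(2k)!
For x^12: (-1)^6/12! = 1/479001600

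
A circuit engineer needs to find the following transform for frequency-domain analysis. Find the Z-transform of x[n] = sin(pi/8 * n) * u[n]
Z{sin(w0*n)*u[n]}=z*sin(w0)/(z^2-2z*cos(w0)+1)
With w0=pi/8: X(z)=z*sin(pi/8)/(z^2-2z*cos(pi/8)+1)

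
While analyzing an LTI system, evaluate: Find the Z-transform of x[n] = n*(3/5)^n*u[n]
Using the property Z{n*a^n*u[n]} = az/(z-a)^2
With a = 3/5: X(z) = (3/5)z/(z - 3/5)^2, |z| > 3/5

Answer: (3/5)z/(z - 3/5)^2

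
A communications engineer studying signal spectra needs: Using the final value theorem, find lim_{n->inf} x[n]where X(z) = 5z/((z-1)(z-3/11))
Final value theorem: lim x[n] = lim_{z->1} (z-1)*X(z)
(z-1)*X(z) = 5z/(z-3/11)
As z->1: 5/(1 - 3/11) = 5/(8/11) = 55/8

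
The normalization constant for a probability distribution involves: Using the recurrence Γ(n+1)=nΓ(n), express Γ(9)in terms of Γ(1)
Γ(9) = 8Γ(8) = 8·7Γ(7) = ... = 8!·Γ(1) = 40320·Γ(1)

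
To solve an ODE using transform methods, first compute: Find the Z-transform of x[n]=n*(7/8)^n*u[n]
Using the property Z{n * a^n * u[n]}=az/(z-a)^2
With a=7/8: X(z)=(7/8)z/(z - 7/8)^2, |z| > 7/8

Answer: (7/8)z/(z - 7/8)^2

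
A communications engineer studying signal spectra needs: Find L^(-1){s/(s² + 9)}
L^(-1){s/(s² + w²)} = cos(wt)
Here w = 3

Answer: cos(3t)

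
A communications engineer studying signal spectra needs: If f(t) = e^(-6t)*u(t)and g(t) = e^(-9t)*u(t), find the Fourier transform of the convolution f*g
By the convolution theorem: F{f * g}=F(omega) * G(omega)
F(omega)=1/(6+j * omega), G(omega)=1/(9+j * omega)
F{f * g}=1/((6+j * omega)(9+j * omega))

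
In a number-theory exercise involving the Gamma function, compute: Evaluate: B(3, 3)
B(x,y) = Γ(x)Γ(y)/Γ(x+y) = (x-1)!(y-1)!/(x+y-1)!
B(3,3) = 2!·2!/5! = 1/30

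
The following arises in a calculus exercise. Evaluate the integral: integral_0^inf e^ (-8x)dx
integral_0^inf e^(-8x) dx=[-1/8*e^(-8x)]_0^inf
=0 - (-1/8)=1/8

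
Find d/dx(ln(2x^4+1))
Chain rule: d/dx[ln(u)] = u'/u where u = 2x^4 + 1
u' = 8x^3

Answer: (8x^3)/(2x^4 + 1)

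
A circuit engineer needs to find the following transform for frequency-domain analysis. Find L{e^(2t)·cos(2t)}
First shifting: L{e^(at)f(t)} = F(s-a)
L{cos(2t)} = s/(s² + 4)
Shift: (s-2)/((s-2)² + 4)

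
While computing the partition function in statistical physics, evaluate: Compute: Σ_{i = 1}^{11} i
Using formula: Σ i^1=n(n + 1)/2=11·12/2=66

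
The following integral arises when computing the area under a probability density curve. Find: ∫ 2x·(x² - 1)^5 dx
Let u = x² - 1, du = 2x dx
∫ u^5 du = u^6/6 + C

Answer: (x² - 1)^6/6 + C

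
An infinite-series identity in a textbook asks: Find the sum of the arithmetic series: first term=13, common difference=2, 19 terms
Last term: a_n = 13 + (19 - 1)·2 = 49
Sum = n(a_1 + a_n)/2 = 19(13 + 49)/2 = 589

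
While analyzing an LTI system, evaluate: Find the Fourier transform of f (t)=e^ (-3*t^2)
The Fourier transform of a Gaussian e^(-a * t^2) is sqrt(pi/a) * e^(-omega^2/(4a)).
With a=3: F(omega)=sqrt(pi/3) * e^(-omega^2/12)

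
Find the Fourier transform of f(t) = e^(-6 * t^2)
The Fourier transform of a Gaussian e^(-a*t^2) is sqrt(pi/a)*e^(-omega^2/(4a)).
With a = 6: F(omega) = sqrt(pi/6)*e^(-omega^2/24)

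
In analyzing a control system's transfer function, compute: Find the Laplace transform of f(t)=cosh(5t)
L{cosh(at)}=s/(s²-a²)
L{cosh(5t)}=s/(s²-25)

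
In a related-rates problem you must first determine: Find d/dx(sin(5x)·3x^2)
Product rule: (fg)' = f'g+fg'
f = sin(5x), f' = 5·cos(5x)
g = 3x^2, g' = 6x

Answer: 15·cos(5x)·x^2+6·sin(5x)·x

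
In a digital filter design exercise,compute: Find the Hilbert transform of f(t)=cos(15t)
The Hilbert transform shifts each frequency component by -pi/2.
H{cos(wt)}=sin(wt)
With w=15: H{cos(15t)}=sin(15t)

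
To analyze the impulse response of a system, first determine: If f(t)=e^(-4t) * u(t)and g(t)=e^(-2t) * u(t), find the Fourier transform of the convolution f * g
By the convolution theorem: F{f*g} = F(omega)*G(omega)
F(omega) = 1/(4+j*omega), G(omega) = 1/(2+j*omega)
F{f*g} = 1/((4+j*omega)(2+j*omega))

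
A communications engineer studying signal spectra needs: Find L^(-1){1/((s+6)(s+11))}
Partial fractions: 1/((s + 6)(s + 11)) = A/(s + 6) + B/(s + 11)
Cover-up: A = 1/(s + 11)|_{s = -6} = 1/5; B = 1/(s + 6)|_{s = -11} = -1/5
L^(-1) = (1/5)e^(-6t) - (1/5)e^(-11t)

Answer: (1/5)(e^(-6t) - e^(-11t))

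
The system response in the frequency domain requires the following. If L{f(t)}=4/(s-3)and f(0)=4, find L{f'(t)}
L{f'(t)} = s·F(s) - f(0) = 4s/(s-3)-4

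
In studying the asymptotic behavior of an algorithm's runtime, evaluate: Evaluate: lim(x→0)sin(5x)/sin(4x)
sin(u) ≈ u for small u:
sin(5x)/sin(4x) ≈ 5x/(4x) = 5/4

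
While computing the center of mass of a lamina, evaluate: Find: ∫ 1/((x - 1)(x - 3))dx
Partial fractions: 1/((x-1)(x-3))=A/(x-1)+B/(x-3)
A=-1/2, B=1/2
∫ [-1/2· 1/(x-1)+1/2· 1/(x-3)] dx
=(1/2)[ln|x-3| - ln|x-1|]+C

Answer: (1/2)·ln|(x-3)/(x-1)|+C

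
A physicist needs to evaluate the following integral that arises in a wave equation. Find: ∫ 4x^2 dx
Using power rule: ∫ 4x^2 dx = 4/3 x^3 + C = (4/3)x^3 + C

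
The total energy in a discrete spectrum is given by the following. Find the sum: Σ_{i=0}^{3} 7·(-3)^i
Geometric series: S=a(1 - r^n)/(1 - r)
a=7, r=-3, n=4
S=7(1 - 81)/4=-140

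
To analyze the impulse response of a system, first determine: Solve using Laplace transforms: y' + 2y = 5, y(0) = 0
Take L of both sides: sY(s)-0+2Y(s) = 5/s
Y(s)(s+2) = 5/s+0
Y(s) = 5/(s(s+2))+0/(s+2)
Partial fractions: 5/(s(s+2)) = (5/2)/s - (5/2)/(s+2)
So Y(s) = (5/2)/s - (5/2)/(s+2)
Inverse transform (L^(-1){1/s} = 1, L^(-1){1/(s+2)} = e^(-2t)):

Answer: y(t) = 5/2 - (5/2)·e^(-2t)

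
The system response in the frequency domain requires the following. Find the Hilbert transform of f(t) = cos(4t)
The Hilbert transform shifts each frequency component by -pi/2.
H{cos(wt)} = sin(wt)
With w = 4: H{cos(4t)} = sin(4t)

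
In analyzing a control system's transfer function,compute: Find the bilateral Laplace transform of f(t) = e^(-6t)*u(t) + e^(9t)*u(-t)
For e^(-6t) * u(t): L = 1/(s+6), Re(s) > -6
For e^(9t) * u(-t): L = -1/(s-9), Re(s) < 9
Combined: F(s) = 1/(s+6)-1/(s-9), -6 < Re(s) < 9

Answer: 1/(s+6)-1/(s-9), ROC: -6 < Re(s) < 9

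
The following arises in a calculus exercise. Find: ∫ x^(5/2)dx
Power rule: ∫ x^(5/2) dx = x^(7/2)/(7/2)+C

Answer: (2/7)·x^(7/2)+C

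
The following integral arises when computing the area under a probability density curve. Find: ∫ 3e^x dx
Since d/dx[e^x]=+e^x, we get 3e^x+C

Answer: 3e^x+C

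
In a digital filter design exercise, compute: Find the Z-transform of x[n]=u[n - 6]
Using the time-shift property: Z{u[n-6]}=z^(-6)*z/(z-1)
=z^(-5)/(z-1)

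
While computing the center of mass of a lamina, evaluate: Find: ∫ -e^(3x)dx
Since d/dx[e^(3x)]=3e^(3x), we get -1/3 e^(3x)+C

Answer: (-1/3)e^(3x)+C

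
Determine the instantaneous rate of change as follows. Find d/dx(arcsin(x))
d/dx[arcsin(u)]=u'/√(1-u²), u=x, u'=1

Answer: 1/√(1-x²)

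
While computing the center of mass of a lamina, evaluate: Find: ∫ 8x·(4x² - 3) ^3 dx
Let u = 4x² - 3, du = 8x dx
∫ u^3 du = u^4/4 + C

Answer: (4x² - 3)^4/4 + C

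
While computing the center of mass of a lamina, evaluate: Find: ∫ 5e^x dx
Since d/dx[e^x]=+e^x, we get 5e^x+C

Answer: 5e^x+C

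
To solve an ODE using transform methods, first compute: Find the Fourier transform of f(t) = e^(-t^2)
The Fourier transform of a Gaussian e^(-t^2) is sqrt(pi)*e^(-omega^2/4).
With a=1: F(omega)=sqrt(pi)*e^(-omega^2/4)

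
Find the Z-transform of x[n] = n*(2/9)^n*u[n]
Using the property Z{n*a^n*u[n]}=az/(z-a)^2
With a=2/9: X(z)=(2/9)z/(z - 2/9)^2, |z| > 2/9

Answer: (2/9)z/(z - 2/9)^2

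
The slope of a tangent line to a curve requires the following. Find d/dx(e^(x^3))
Chain rule: d/dx[e^u]=e^u · u' where u=x^3
u'=3x^2

Answer: 3x^2·e^(x^3)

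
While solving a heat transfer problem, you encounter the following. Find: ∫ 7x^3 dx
Using power rule: ∫ 7x^3 dx=7/4 x^4 + C=(7/4)x^4 + C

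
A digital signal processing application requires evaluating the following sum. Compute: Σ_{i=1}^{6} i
Using formula: Σ i^1=n(n + 1)/2=6·7/2=21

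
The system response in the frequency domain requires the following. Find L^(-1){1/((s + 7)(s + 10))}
Partial fractions: 1/((s+7)(s+10)) = A/(s+7)+B/(s+10)
Cover-up: A = 1/(s+10)|_{s = -7} = 1/3; B = 1/(s+7)|_{s = -10} = -1/3
L^(-1) = (1/3)e^(-7t) - (1/3)e^(-10t)

Answer: (1/3)(e^(-7t) - e^(-10t))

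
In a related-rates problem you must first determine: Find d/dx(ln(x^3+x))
Chain rule: d/dx[ln(u)]=u'/u where u=x^3+x
u'=3x^2+1

Answer: (3x^2+1)/(x^3+x)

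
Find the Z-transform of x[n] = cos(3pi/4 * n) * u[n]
Z{cos(w0*n)*u[n]}=z(z - cos(w0))/(z^2-2z*cos(w0)+1)
With w0=3pi/4: X(z)=z(z - cos(3pi/4))/(z^2-2z*cos(3pi/4)+1)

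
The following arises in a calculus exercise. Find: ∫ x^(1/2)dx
Power rule: ∫ x^(1/2) dx = x^(3/2)/(3/2) + C

Answer: (2/3)·x^(3/2) + C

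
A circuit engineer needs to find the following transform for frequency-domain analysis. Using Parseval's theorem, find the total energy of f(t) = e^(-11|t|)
Parseval's theorem: E=integral |f(t)|^2 dt=(1/2pi) integral |F(omega)|^2 domega
E=integral_{-inf}^{inf} e^(-22|t|) dt=2*integral_0^inf e^(-22t) dt=2/(2*11)=1/11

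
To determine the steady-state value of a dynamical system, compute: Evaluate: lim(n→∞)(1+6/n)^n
This is the definition of e^6: lim(1+6/n)^n = e^6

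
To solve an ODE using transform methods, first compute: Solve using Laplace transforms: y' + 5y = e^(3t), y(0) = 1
Take L: sY - 1+5Y = 1/(s-3)
Y(s+5) = 1/(s-3)+1
Y = 1/((s-3)(s+5))+1/(s+5)
Partial fractions: 1/((s-3)(s+5)) = (1/8)/(s-3) - (1/8)/(s+5)
So Y = (1/8)/(s-3)+(7/8)/(s+5)
Inverse Laplace transform (L^(-1){1/(s-3)} = e^(3t), L^(-1){1/(s+5)} = e^(-5t)):

Answer: y(t) = (1/8)·e^(3t)+(7/8)·e^(-5t)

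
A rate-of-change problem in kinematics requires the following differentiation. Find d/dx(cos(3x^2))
Chain rule: d/dx[cos(u)]=-sin(u)·u' where u=3x^2
u'=6x

Answer: -6x·sin(3x^2)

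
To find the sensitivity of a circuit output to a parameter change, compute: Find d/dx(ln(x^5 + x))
Chain rule: d/dx[ln(u)] = u'/u where u = x^5 + x
u' = 5x^4 + 1

Answer: (5x^4 + 1)/(x^5 + x)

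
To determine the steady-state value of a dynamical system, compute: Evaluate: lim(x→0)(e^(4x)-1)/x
L'Hôpital (0/0): lim 4e^(4x)/1=4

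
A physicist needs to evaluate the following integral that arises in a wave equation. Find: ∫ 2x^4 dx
Using power rule: ∫ 2x^4 dx = 2/5 x^5+C = (2/5)x^5+C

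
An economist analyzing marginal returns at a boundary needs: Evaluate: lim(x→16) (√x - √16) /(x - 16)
Multiply by conjugate (√x+√16)/(√x+√16):
= (x - 16)/((x - 16)(√x+√16)) = 1/(√x+√16)
As x → 16: 1/(2√16)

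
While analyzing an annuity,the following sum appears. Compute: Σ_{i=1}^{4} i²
Using formula: Σ i^2 = n(n + 1)(2n + 1)/6 = 4·5·9/6 = 30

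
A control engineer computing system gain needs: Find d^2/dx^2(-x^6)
Apply power rule 2 times:
d^1: -6x^5
d^2: -30x^4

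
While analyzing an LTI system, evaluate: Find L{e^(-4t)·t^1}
First shifting: L{e^(at)f(t)}=F(s-a)
L{t^1}=1/s^2
Shift s → s+4: 1/(s+4)^2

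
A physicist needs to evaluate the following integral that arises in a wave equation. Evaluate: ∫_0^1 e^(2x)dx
Antiderivative: (1/2)e^(2x)
Evaluate: (1/2)(e^2-1)

Answer: (e^2-1)/2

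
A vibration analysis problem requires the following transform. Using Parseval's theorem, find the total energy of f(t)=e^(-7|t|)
Parseval's theorem: E = integral |f(t)|^2 dt = (1/2pi) integral |F(omega)|^2 domega
E = integral_{-inf}^{inf} e^(-14|t|) dt = 2*integral_0^inf e^(-14t) dt = 2/(2*7) = 1/7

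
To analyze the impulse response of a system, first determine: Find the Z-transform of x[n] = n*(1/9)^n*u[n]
Using the property Z{n*a^n*u[n]} = az/(z-a)^2
With a = 1/9: X(z) = (1/9)z/(z - 1/9)^2, |z| > 1/9

Answer: (1/9)z/(z - 1/9)^2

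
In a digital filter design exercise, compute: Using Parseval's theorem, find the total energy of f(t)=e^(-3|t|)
Parseval's theorem: E=integral |f(t)|^2 dt=(1/2pi) integral |F(omega)|^2 domega
E=integral_{-inf}^{inf} e^(-6|t|) dt=2 * integral_0^inf e^(-6t) dt=2/(2 * 3)=1/3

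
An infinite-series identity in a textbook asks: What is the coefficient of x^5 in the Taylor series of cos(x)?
cos(x) has only even powers. Coefficient of x^5=0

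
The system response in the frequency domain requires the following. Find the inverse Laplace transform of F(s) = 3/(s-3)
L^(-1){3/(s-a)} = c·e^(at)
Here a = 3, c = 3

Answer: 3e^(3t)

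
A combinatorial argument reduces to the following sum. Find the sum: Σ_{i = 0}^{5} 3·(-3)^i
Geometric series: S = a(1 - r^n)/(1 - r)
a = 3, r = -3, n = 6
S = 3(1-729)/4 = -546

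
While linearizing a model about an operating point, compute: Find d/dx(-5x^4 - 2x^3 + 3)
Power rule: d/dx(ax^n)=n·a·x^(n-1)
Term by term: -20·x^3 - 6·x^2

Answer: -20x^3 - 6x^2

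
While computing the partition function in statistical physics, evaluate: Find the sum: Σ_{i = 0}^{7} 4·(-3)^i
Geometric series: S = a(1 - r^n)/(1 - r)
a = 4, r = -3, n = 8
S = 4(1 - 6561)/4 = -6560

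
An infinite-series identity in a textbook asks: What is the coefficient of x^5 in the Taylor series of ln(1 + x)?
ln(1+x) = Σ (-1)^(n+1) x^n/n
Coefficient of x^5 = (-1)^6/5 = 1/5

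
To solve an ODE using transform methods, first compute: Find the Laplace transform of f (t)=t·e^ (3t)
L{t·e^(at)}=1/(s-a)²
L{t·e^(3t)}=1/(s-3)²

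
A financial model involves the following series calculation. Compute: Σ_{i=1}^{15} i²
Using formula: Σ i^2=n(n+1)(2n+1)/6=15·16·31/6=1240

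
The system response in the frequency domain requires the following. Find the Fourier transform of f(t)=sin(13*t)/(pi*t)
sin(W * t)/(pi * t)=(W/pi) * sinc(W * t/pi) is the impulse response of the ideal low-pass filter with cutoff W (here W=13).
Its Fourier transform is a rectangular function:
F(omega)=1 for |omega| < 13, 0 otherwise

Answer: rect(omega/26) [i.e., 1 for |omega| < 13, 0 otherwise]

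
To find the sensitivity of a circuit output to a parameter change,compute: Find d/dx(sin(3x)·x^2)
Product rule: (fg)' = f'g+fg'
f = sin(3x), f' = 3·cos(3x)
g = x^2, g' = 2x

Answer: 3·cos(3x)·x^2+2·sin(3x)·x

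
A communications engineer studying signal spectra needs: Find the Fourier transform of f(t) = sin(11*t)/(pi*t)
sin(W*t)/(pi*t) = (W/pi)*sinc(W*t/pi) is the impulse response of the ideal low-pass filter with cutoff W (here W = 11).
Its Fourier transform is a rectangular function:
F(omega) = 1 for |omega| < 11, 0 otherwise

Answer: rect(omega/22) [i.e., 1 for |omega| < 11, 0 otherwise]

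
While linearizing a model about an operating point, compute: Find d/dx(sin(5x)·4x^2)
Product rule: (fg)'=f'g+fg'
f=sin(5x), f'=5·cos(5x)
g=4x^2, g'=8x

Answer: 20·cos(5x)·x^2+8·sin(5x)·x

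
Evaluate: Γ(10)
Γ(n) = (n-1)! for positive integers
Γ(10) = 9! = 362880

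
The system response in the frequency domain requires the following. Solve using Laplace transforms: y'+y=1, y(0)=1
Take L of both sides: sY(s) - 1 + Y(s) = 1/s
Y(s)(s + 1) = 1/s + 1
Y(s) = 1/(s(s + 1)) + 1/(s + 1)
Partial fractions: 1/(s(s + 1)) = 1/s - 1/(s + 1)
So Y(s) = 1/s
Inverse transform (L^(-1){1/s} = 1, L^(-1){1/(s + 1)} = e^(-t)):

Answer: y(t) = 1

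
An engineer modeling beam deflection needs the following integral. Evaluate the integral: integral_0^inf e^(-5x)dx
integral_0^inf e^(-5x) dx = [-1/5*e^(-5x)]_0^inf
= 0 - (-1/5) = 1/5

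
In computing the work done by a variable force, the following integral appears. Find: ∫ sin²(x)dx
Using identity sin²(u) = (1 - cos(2u))/2:
∫ (1 - cos(2x))/2 dx = x/2 - sin(2x)/4+C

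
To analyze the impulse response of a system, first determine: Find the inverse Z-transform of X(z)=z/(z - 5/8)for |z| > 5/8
Standard pair: z/(z-a) <-> a^n*u[n] for causal signals
With a=5/8: x[n]=(5/8)^n*u[n]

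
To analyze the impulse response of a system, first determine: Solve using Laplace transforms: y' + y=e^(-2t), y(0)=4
Take L: sY - 4+Y=1/(s+2)
Y(s+1)=1/(s+2)+4
Y=1/((s+2)(s+1))+4/(s+1)
Partial fractions: 1/((s+2)(s+1))=-1/(s+2)+1/(s+1)
So Y=-1/(s+2)+5/(s+1)
Inverse Laplace transform (L^(-1){1/(s+2)}=e^(-2t), L^(-1){1/(s+1)}=e^(-t)):

Answer: y(t)=-1·e^(-2t)+5·e^(-t)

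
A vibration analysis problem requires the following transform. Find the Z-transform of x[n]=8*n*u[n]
Z{n * u[n]}=z/(z-1)^2
By linearity: Z{8 * n * u[n]}=8z/(z-1)^2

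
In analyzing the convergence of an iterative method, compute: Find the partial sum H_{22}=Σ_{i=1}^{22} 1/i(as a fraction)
H_22=1 + 1/2 + 1/3 + ... + 1/22
=19093197/5173168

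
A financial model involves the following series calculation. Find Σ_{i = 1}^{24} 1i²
= 1·n(n + 1)(2n + 1)/6 = 1·24·25·49/6 = 4900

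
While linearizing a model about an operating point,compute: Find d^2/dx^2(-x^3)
Apply power rule 2 times:
d^1: -3x^2
d^2: -6x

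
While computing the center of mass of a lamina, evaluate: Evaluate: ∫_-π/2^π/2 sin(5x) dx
Antiderivative: -cos(5x)/5
Evaluate at bounds: [-cos(5·π/2)/5] - [-cos(5·-π/2)/5]
= (-(0) + (0))/5 = 0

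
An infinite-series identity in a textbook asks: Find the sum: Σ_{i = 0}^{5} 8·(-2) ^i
Geometric series: S = a(1 - r^n)/(1 - r)
a = 8, r = -2, n = 6
S = 8(1 - 64)/3 = -168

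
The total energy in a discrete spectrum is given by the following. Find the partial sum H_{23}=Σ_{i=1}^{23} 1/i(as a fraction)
H_23=1 + 1/2 + 1/3 + ... + 1/23
=444316699/118982864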